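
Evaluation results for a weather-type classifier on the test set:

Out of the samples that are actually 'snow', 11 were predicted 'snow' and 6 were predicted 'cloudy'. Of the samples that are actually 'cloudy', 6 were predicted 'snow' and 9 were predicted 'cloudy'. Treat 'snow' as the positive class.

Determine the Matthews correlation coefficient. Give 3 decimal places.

0.247

MCC = (TP·TN − FP·FN) / √((TP+FP)(TP+FN)(TN+FP)(TN+FN))
Numerator = 11·9 − 6·6 = 63
Denominator = √(17·17·15·15) = √65025 = 255.0000
MCC = 63 / 255.0000 = 0.247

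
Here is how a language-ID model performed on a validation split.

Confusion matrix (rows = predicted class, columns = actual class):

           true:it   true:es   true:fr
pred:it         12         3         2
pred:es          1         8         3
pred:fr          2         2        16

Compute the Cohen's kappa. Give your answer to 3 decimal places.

Observed agreement pₒ = trace/N = 36/49 = 0.7347
Expected agreement pₑ = Σ (rowᵢ·colᵢ)/N² = (15·17 + 13·12 + 21·20)/49² = 0.3461
κ = (pₒ − pₑ)/(1 − pₑ) = (0.7347 − 0.3461)/(1 − 0.3461) = 0.594

0.594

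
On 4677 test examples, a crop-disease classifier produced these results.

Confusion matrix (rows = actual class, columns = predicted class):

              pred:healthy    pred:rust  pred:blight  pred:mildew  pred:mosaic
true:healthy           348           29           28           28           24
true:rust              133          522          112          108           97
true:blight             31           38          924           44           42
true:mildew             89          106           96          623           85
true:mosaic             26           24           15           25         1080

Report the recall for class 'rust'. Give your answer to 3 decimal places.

Take TP from the diagonal, FP from the rest of the 'rust' prediction marginal, FN from the rest of the 'rust' actual marginal.
recall = TP/(TP+FN).
rust: TP=522, FN=133+112+108+97=450 → 522/972 = 0.5370

0.537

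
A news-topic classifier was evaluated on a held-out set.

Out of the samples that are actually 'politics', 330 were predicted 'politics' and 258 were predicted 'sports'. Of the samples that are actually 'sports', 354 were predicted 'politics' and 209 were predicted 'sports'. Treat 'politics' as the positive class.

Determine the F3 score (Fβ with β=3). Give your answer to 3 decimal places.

0.552

Fβ = (1+β²)·TP / ((1+β²)·TP + β²·FN + FP), with β²=9
= 10·330 / (10·330 + 9·258 + 354) = 0.552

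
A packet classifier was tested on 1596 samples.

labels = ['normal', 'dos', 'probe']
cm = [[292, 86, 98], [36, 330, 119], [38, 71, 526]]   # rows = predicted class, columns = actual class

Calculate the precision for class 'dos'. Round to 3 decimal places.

0.680

precision = TP/(TP+FP).
dos: TP=330, FP=36+119=155 → 330/485 = 0.6804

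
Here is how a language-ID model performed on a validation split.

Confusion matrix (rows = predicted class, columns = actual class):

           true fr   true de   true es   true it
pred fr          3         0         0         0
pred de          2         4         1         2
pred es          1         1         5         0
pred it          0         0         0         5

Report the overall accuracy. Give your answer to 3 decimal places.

Accuracy = trace / total = (3+4+5+5=17) / 24 = 17/24 = 0.708

0.708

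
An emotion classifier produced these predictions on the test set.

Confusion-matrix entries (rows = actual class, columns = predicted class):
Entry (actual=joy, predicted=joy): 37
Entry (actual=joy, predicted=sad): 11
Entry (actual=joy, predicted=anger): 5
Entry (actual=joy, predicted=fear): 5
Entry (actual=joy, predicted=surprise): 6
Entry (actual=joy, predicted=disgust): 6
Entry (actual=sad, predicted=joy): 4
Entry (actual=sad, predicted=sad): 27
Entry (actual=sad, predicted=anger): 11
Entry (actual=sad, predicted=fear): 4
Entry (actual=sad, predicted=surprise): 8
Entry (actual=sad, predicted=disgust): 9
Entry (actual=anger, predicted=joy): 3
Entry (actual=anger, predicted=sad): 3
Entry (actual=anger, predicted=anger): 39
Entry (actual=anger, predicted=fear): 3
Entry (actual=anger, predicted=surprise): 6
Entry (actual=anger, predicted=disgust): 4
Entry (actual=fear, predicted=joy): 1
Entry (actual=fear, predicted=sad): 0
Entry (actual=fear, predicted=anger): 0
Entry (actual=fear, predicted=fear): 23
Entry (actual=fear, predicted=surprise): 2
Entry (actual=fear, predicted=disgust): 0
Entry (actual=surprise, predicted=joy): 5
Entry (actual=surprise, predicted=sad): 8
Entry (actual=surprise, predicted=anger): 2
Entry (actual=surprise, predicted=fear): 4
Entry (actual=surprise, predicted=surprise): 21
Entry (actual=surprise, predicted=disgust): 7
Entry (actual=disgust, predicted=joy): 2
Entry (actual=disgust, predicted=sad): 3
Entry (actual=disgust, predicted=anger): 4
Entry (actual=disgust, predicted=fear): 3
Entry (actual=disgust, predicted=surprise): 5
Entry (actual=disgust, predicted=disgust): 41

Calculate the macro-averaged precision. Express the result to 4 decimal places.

Per-class precision (TP/(TP+FP)):
  joy: TP=37, FP=4+3+1+5+2=15 → 37/52 = 0.71154
  sad: TP=27, FP=11+3+0+8+3=25 → 27/52 = 0.51923
  anger: TP=39, FP=5+11+0+2+4=22 → 39/61 = 0.63934
  fear: TP=23, FP=5+4+3+4+3=19 → 23/42 = 0.54762
  surprise: TP=21, FP=6+8+6+2+5=27 → 21/48 = 0.43750
  disgust: TP=41, FP=6+9+4+0+7=26 → 41/67 = 0.61194
Macro-precision = mean = (0.71154 + 0.51923 + 0.63934 + 0.54762 + 0.43750 + 0.61194) / 6 = 0.5779

0.5779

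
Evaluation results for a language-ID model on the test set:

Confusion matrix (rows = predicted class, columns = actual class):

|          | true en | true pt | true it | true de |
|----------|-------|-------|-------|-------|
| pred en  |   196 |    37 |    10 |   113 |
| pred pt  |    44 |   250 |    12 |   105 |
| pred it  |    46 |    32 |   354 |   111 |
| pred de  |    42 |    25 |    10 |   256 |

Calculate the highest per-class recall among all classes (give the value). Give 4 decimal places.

0.9171

Per-class recall (TP/(TP+FN)):
  en: TP=196, FN=44+46+42=132 → 196/328 = 0.59756
  pt: TP=250, FN=37+32+25=94 → 250/344 = 0.72674
  it: TP=354, FN=10+12+10=32 → 354/386 = 0.91710
  de: TP=256, FN=113+105+111=329 → 256/585 = 0.43761
Highest is class 'it' with recall = 0.9171.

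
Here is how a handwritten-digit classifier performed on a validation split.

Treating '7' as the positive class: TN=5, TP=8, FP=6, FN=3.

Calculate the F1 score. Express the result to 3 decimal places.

0.640

Precision = TP/(TP+FP) = 8/14 = 0.5714
Recall = TP/(TP+FN) = 8/11 = 0.7273
F1 = 2·TP/(2·TP+FP+FN) = 16/25 = 0.640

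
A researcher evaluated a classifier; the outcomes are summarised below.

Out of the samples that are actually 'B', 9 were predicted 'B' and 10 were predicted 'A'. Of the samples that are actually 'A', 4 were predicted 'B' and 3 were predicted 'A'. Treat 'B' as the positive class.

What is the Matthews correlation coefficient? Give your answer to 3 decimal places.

MCC = (TP·TN − FP·FN) / √((TP+FP)(TP+FN)(TN+FP)(TN+FN))
Numerator = 9·3 − 4·10 = -13
Denominator = √(13·19·7·13) = √22477 = 149.9233
MCC = -13 / 149.9233 = -0.087

-0.087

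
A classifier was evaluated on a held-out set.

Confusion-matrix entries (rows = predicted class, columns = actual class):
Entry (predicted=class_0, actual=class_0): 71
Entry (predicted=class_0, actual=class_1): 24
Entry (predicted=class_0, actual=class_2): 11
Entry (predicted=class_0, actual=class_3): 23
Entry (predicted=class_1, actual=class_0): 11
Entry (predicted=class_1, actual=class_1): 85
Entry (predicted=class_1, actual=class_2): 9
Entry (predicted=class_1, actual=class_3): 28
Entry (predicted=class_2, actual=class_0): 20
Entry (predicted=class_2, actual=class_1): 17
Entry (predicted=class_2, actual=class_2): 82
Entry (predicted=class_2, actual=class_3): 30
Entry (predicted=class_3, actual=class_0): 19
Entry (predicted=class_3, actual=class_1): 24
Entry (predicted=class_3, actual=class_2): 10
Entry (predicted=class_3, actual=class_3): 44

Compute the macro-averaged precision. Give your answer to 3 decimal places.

Per-class precision (TP/(TP+FP)):
  class_0: TP=71, FP=24+11+23=58 → 71/129 = 0.5504
  class_1: TP=85, FP=11+9+28=48 → 85/133 = 0.6391
  class_2: TP=82, FP=20+17+30=67 → 82/149 = 0.5503
  class_3: TP=44, FP=19+24+10=53 → 44/97 = 0.4536
Macro-precision = mean = (0.5504 + 0.6391 + 0.5503 + 0.4536) / 4 = 0.548

0.548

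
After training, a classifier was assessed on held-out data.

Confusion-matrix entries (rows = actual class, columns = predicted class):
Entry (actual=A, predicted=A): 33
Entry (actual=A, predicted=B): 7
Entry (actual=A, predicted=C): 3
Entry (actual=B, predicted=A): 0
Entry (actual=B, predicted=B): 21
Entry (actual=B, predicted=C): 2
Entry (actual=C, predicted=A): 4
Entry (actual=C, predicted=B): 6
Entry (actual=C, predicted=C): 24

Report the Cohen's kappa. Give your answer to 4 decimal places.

Observed agreement pₒ = trace/N = 78/100 = 0.78000
Expected agreement pₑ = Σ (rowᵢ·colᵢ)/N² = (43·37 + 23·34 + 34·29)/100² = 0.33590
κ = (pₒ − pₑ)/(1 − pₑ) = (0.78000 − 0.33590)/(1 − 0.33590) = 0.6687

0.6687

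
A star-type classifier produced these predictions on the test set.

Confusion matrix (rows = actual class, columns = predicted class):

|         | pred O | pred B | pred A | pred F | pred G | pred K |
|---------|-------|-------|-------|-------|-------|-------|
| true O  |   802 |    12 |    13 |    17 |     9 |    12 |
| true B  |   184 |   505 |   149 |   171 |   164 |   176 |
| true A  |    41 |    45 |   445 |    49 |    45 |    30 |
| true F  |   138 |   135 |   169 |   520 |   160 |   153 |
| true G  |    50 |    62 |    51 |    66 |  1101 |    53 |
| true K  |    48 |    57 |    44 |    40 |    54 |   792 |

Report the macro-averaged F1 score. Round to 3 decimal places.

0.625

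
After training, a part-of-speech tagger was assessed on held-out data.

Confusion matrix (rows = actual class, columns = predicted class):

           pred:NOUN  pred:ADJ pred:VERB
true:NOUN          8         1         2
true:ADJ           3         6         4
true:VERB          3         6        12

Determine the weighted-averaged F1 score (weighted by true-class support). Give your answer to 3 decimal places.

Per-class F1 score (2·TP/(2·TP+FP+FN)):
  NOUN: TP=8, FP=3+3=6, FN=1+2=3 → 16/25 = 0.6400
  ADJ: TP=6, FP=1+6=7, FN=3+4=7 → 12/26 = 0.4615
  VERB: TP=12, FP=2+4=6, FN=3+6=9 → 24/39 = 0.6154
Weighted-F1 score = Σ (supportᵢ/N)·F1 scoreᵢ with N=45: (11/45)·0.6400 + (13/45)·0.4615 + (21/45)·0.6154 = 0.577

0.577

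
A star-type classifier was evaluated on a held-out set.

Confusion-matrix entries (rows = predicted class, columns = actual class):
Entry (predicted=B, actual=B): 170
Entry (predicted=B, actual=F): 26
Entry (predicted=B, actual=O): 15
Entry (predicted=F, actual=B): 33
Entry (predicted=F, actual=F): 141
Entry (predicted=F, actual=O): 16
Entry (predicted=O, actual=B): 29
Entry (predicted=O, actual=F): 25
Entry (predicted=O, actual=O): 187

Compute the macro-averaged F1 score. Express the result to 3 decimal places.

Per-class F1 score (2·TP/(2·TP+FP+FN)):
  B: TP=170, FP=26+15=41, FN=33+29=62 → 340/443 = 0.7675
  F: TP=141, FP=33+16=49, FN=26+25=51 → 282/382 = 0.7382
  O: TP=187, FP=29+25=54, FN=15+16=31 → 374/459 = 0.8148
Macro-F1 score = mean = (0.7675 + 0.7382 + 0.8148) / 3 = 0.774

0.774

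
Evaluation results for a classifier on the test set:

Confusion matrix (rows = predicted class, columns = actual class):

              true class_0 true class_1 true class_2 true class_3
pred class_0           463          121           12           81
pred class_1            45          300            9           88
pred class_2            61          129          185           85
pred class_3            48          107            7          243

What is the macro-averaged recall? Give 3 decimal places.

Per-class recall (TP/(TP+FN)):
  class_0: TP=463, FN=45+61+48=154 → 463/617 = 0.7504
  class_1: TP=300, FN=121+129+107=357 → 300/657 = 0.4566
  class_2: TP=185, FN=12+9+7=28 → 185/213 = 0.8685
  class_3: TP=243, FN=81+88+85=254 → 243/497 = 0.4889
Macro-recall = mean = (0.7504 + 0.4566 + 0.8685 + 0.4889) / 4 = 0.641

0.641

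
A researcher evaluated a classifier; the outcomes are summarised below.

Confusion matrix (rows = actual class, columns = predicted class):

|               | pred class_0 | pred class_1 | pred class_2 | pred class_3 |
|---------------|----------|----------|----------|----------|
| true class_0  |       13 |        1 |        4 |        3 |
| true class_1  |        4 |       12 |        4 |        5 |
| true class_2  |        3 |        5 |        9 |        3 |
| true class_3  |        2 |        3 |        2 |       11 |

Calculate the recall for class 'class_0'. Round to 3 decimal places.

0.619

Take TP from the diagonal, FP from the rest of the 'class_0' prediction marginal, FN from the rest of the 'class_0' actual marginal.
recall = TP/(TP+FN).
class_0: TP=13, FN=1+4+3=8 → 13/21 = 0.6190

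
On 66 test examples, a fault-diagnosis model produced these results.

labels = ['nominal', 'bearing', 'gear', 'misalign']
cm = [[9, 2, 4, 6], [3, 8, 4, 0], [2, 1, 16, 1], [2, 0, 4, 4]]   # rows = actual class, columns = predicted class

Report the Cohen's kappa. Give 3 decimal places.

0.399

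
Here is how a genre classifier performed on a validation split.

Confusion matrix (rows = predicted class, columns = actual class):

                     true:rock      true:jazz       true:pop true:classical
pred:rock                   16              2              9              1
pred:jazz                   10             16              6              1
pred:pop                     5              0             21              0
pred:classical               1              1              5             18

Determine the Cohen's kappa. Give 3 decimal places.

0.514

Observed agreement pₒ = trace/N = 71/112 = 0.6339
Expected agreement pₑ = Σ (rowᵢ·colᵢ)/N² = (32·28 + 19·33 + 41·26 + 20·25)/112² = 0.2463
κ = (pₒ − pₑ)/(1 − pₑ) = (0.6339 − 0.2463)/(1 − 0.2463) = 0.514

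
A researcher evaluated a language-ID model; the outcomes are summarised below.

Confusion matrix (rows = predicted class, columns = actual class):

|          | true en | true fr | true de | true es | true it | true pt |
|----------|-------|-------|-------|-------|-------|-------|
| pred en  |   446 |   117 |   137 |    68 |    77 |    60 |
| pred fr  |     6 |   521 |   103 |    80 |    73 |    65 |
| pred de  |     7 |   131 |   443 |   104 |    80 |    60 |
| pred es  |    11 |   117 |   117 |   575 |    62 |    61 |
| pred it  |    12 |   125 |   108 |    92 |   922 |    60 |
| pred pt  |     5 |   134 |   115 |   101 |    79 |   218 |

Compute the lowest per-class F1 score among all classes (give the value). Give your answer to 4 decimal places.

0.3707

Per-class F1 score (2·TP/(2·TP+FP+FN)):
  en: TP=446, FP=117+137+68+77+60=459, FN=6+7+11+12+5=41 → 892/1392 = 0.64080
  fr: TP=521, FP=6+103+80+73+65=327, FN=117+131+117+125+134=624 → 1042/1993 = 0.52283
  de: TP=443, FP=7+131+104+80+60=382, FN=137+103+117+108+115=580 → 886/1848 = 0.47944
  es: TP=575, FP=11+117+117+62+61=368, FN=68+80+104+92+101=445 → 1150/1963 = 0.58584
  it: TP=922, FP=12+125+108+92+60=397, FN=77+73+80+62+79=371 → 1844/2612 = 0.70597
  pt: TP=218, FP=5+134+115+101+79=434, FN=60+65+60+61+60=306 → 436/1176 = 0.37075
Lowest is class 'pt' with F1 score = 0.3707.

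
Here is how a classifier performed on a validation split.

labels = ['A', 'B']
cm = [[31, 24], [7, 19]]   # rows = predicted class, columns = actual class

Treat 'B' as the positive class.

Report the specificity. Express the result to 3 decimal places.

Specificity = TN/(TN+FP) = 31/(31+7) = 0.816

0.816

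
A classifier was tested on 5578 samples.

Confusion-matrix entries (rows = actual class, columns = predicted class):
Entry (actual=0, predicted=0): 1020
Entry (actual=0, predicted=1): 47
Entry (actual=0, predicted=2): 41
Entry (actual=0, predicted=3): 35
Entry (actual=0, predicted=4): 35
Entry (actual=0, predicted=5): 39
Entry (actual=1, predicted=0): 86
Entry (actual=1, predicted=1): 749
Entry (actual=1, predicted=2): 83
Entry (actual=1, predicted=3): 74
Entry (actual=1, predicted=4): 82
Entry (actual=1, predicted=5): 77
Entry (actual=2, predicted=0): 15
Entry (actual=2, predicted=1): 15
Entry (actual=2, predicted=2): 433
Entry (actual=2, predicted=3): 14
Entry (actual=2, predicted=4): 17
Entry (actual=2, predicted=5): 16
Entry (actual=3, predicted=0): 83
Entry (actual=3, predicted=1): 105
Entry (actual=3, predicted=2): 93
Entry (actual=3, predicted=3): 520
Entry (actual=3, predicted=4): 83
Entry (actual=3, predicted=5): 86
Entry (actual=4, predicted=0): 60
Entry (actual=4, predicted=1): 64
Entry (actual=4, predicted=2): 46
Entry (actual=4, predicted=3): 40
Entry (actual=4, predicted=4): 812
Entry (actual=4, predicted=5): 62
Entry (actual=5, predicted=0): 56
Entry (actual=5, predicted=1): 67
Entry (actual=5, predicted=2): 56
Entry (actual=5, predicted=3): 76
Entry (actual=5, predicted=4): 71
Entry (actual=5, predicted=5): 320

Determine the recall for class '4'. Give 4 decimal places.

Take TP from the diagonal, FP from the rest of the '4' prediction marginal, FN from the rest of the '4' actual marginal.
recall = TP/(TP+FN).
4: TP=812, FN=60+64+46+40+62=272 → 812/1084 = 0.74908

0.7491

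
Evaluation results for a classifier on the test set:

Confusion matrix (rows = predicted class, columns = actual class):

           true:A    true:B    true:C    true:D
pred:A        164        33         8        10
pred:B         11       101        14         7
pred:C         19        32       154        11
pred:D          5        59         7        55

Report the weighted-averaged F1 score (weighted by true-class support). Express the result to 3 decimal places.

0.681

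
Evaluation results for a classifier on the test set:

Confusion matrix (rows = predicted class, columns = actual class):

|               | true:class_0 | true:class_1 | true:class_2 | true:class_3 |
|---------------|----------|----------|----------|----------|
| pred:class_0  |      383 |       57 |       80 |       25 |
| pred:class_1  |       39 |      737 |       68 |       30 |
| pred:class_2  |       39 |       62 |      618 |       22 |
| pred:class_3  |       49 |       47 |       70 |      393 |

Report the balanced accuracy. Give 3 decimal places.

0.786

Balanced accuracy = mean of per-class recall.
  class_0: recall = 383/510 = 0.7510
  class_1: recall = 737/903 = 0.8162
  class_2: recall = 618/836 = 0.7392
  class_3: recall = 393/470 = 0.8362
Mean = (0.7510 + 0.8162 + 0.7392 + 0.8362) / 4 = 0.786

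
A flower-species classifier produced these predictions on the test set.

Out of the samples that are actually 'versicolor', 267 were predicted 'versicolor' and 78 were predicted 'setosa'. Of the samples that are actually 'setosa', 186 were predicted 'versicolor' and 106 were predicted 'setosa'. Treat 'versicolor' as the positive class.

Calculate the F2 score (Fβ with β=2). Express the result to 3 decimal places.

Fβ = (1+β²)·TP / ((1+β²)·TP + β²·FN + FP), with β²=4
= 5·267 / (5·267 + 4·78 + 186) = 0.728

0.728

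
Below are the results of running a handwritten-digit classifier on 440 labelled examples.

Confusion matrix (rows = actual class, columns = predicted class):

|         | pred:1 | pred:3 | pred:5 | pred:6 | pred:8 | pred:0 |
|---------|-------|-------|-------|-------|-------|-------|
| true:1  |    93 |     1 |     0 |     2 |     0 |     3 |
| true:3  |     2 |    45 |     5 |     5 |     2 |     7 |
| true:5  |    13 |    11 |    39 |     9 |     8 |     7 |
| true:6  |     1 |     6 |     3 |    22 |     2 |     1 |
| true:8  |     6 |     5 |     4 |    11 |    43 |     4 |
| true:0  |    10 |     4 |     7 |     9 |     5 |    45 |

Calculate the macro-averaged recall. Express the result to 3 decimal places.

Per-class recall (TP/(TP+FN)):
  1: TP=93, FN=1+0+2+0+3=6 → 93/99 = 0.9394
  3: TP=45, FN=2+5+5+2+7=21 → 45/66 = 0.6818
  5: TP=39, FN=13+11+9+8+7=48 → 39/87 = 0.4483
  6: TP=22, FN=1+6+3+2+1=13 → 22/35 = 0.6286
  8: TP=43, FN=6+5+4+11+4=30 → 43/73 = 0.5890
  0: TP=45, FN=10+4+7+9+5=35 → 45/80 = 0.5625
Macro-recall = mean = (0.9394 + 0.6818 + 0.4483 + 0.6286 + 0.5890 + 0.5625) / 6 = 0.642

0.642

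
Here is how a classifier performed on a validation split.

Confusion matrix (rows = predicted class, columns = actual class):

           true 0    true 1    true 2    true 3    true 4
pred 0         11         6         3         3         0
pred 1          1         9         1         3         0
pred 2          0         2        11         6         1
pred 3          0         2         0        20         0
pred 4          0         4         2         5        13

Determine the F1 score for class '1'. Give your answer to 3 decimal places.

0.486

F1 score = 2·TP/(2·TP+FP+FN).
1: TP=9, FP=1+1+3+0=5, FN=6+2+2+4=14 → 18/37 = 0.4865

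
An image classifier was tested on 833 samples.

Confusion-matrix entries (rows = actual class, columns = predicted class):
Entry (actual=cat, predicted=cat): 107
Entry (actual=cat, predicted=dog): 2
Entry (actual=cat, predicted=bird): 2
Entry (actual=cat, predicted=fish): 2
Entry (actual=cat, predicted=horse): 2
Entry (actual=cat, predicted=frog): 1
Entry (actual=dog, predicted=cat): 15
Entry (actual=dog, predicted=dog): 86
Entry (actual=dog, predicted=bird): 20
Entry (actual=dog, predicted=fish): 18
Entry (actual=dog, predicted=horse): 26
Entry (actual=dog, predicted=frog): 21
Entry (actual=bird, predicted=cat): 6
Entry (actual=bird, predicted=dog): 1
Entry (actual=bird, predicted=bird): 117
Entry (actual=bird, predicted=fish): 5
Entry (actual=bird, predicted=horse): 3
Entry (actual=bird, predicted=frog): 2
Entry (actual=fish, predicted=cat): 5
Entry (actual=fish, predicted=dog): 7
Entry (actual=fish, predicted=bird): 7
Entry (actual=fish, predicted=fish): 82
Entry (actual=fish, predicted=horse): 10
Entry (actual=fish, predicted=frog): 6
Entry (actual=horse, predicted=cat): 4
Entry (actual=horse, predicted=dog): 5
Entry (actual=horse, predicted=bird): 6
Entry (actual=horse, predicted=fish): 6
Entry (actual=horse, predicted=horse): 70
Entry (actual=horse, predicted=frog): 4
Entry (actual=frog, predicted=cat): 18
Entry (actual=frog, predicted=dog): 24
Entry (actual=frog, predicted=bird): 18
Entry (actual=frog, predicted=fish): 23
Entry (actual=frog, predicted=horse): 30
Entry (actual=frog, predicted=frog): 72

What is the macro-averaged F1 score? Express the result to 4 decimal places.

0.6415

Per-class F1 score (2·TP/(2·TP+FP+FN)):
  cat: TP=107, FP=15+6+5+4+18=48, FN=2+2+2+2+1=9 → 214/271 = 0.78967
  dog: TP=86, FP=2+1+7+5+24=39, FN=15+20+18+26+21=100 → 172/311 = 0.55305
  bird: TP=117, FP=2+20+7+6+18=53, FN=6+1+5+3+2=17 → 234/304 = 0.76974
  fish: TP=82, FP=2+18+5+6+23=54, FN=5+7+7+10+6=35 → 164/253 = 0.64822
  horse: TP=70, FP=2+26+3+10+30=71, FN=4+5+6+6+4=25 → 140/236 = 0.59322
  frog: TP=72, FP=1+21+2+6+4=34, FN=18+24+18+23+30=113 → 144/291 = 0.49485
Macro-F1 score = mean = (0.78967 + 0.55305 + 0.76974 + 0.64822 + 0.59322 + 0.49485) / 6 = 0.6415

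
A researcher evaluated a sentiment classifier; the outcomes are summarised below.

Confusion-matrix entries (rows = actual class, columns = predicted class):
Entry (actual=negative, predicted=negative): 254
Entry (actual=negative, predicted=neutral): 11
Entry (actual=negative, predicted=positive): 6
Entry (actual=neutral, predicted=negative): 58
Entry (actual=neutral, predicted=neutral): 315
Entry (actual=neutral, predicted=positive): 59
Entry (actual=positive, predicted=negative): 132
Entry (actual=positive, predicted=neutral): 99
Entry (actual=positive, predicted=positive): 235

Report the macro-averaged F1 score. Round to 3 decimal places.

0.686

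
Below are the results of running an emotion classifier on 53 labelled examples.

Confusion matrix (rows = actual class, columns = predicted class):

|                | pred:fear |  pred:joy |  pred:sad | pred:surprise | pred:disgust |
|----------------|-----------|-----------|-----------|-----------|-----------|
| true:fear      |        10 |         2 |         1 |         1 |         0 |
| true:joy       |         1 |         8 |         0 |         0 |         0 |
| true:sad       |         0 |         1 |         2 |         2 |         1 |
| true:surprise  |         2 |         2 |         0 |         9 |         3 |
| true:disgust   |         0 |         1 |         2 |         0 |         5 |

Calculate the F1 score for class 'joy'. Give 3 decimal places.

0.696

Take TP from the diagonal, FP from the rest of the 'joy' prediction marginal, FN from the rest of the 'joy' actual marginal.
F1 score = 2·TP/(2·TP+FP+FN).
joy: TP=8, FP=2+1+2+1=6, FN=1+0+0+0=1 → 16/23 = 0.6957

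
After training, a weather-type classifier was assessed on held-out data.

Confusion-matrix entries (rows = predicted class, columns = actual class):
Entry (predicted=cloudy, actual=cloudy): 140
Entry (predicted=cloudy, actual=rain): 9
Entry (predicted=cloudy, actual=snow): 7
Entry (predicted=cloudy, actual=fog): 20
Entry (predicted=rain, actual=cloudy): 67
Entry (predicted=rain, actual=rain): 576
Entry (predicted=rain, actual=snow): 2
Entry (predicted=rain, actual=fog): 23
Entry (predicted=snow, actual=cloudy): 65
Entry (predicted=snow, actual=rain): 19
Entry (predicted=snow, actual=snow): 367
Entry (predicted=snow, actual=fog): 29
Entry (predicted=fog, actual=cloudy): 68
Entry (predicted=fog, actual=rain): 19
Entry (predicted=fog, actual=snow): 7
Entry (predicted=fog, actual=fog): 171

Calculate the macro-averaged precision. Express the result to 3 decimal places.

0.767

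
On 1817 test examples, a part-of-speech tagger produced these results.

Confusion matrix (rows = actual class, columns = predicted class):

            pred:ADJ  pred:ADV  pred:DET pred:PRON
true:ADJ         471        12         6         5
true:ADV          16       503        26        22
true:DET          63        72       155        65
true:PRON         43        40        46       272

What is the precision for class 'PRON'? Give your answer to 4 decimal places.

precision = TP/(TP+FP).
PRON: TP=272, FP=5+22+65=92 → 272/364 = 0.74725

0.7473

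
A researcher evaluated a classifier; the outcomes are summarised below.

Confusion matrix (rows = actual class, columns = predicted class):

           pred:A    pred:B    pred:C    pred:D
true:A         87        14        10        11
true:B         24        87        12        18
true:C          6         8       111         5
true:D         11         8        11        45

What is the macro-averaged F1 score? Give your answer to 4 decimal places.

0.6913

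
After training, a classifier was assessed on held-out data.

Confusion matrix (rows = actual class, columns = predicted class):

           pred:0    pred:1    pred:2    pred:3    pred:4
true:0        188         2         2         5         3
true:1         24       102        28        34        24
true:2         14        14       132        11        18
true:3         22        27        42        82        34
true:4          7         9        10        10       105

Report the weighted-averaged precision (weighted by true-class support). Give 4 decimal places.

0.6369

Per-class precision (TP/(TP+FP)):
  0: TP=188, FP=24+14+22+7=67 → 188/255 = 0.73725
  1: TP=102, FP=2+14+27+9=52 → 102/154 = 0.66234
  2: TP=132, FP=2+28+42+10=82 → 132/214 = 0.61682
  3: TP=82, FP=5+34+11+10=60 → 82/142 = 0.57746
  4: TP=105, FP=3+24+18+34=79 → 105/184 = 0.57065
Weighted-precision = Σ (supportᵢ/N)·precisionᵢ with N=949: (200/949)·0.73725 + (212/949)·0.66234 + (189/949)·0.61682 + (207/949)·0.57746 + (141/949)·0.57065 = 0.6369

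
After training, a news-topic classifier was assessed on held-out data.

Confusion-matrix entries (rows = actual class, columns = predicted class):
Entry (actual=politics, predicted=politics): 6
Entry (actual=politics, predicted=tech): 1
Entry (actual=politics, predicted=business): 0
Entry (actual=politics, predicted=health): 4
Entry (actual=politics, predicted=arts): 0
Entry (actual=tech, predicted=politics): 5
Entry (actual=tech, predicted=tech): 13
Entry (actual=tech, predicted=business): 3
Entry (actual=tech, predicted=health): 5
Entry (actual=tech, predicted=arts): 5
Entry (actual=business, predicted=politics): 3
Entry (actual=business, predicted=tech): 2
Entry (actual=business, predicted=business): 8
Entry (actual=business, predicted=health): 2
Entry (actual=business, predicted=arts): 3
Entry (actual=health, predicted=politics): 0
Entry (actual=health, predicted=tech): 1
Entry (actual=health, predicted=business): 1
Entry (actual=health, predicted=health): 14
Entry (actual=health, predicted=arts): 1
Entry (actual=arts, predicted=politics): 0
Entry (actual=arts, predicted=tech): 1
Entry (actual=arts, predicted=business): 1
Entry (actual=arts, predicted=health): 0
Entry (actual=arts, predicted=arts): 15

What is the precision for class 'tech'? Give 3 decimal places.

0.722

One-vs-rest for 'tech': TP = diagonal; FP = other classes predicted 'tech'; FN = 'tech' predicted as other.
precision = TP/(TP+FP).
tech: TP=13, FP=1+2+1+1=5 → 13/18 = 0.7222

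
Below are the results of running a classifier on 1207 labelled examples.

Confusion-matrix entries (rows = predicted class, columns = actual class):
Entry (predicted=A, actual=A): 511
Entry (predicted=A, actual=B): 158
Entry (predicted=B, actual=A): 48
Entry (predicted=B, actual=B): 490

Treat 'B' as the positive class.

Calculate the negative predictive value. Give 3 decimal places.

0.764

NPV = TN/(TN+FN) = 511/(511+158) = 0.764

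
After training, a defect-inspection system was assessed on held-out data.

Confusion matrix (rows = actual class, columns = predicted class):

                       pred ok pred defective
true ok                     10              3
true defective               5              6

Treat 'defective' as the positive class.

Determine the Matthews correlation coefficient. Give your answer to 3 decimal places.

0.324

MCC = (TP·TN − FP·FN) / √((TP+FP)(TP+FN)(TN+FP)(TN+FN))
Numerator = 6·10 − 3·5 = 45
Denominator = √(9·11·13·15) = √19305 = 138.9424
MCC = 45 / 138.9424 = 0.324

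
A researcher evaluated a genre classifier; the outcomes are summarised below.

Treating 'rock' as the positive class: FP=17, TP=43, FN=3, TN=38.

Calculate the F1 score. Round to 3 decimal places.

0.811

Precision = TP/(TP+FP) = 43/60 = 0.7167
Recall = TP/(TP+FN) = 43/46 = 0.9348
F1 = 2·TP/(2·TP+FP+FN) = 86/106 = 0.811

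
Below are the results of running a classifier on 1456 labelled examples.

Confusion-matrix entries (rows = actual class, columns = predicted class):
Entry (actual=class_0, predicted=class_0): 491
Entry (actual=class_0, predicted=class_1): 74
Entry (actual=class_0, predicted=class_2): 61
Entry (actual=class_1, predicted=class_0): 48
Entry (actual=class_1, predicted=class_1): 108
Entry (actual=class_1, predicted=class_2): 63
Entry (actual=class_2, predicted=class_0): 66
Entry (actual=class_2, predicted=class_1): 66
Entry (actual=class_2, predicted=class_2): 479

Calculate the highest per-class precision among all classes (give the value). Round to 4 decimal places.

Per-class precision (TP/(TP+FP)):
  class_0: TP=491, FP=48+66=114 → 491/605 = 0.81157
  class_1: TP=108, FP=74+66=140 → 108/248 = 0.43548
  class_2: TP=479, FP=61+63=124 → 479/603 = 0.79436
Highest is class 'class_0' with precision = 0.8116.

0.8116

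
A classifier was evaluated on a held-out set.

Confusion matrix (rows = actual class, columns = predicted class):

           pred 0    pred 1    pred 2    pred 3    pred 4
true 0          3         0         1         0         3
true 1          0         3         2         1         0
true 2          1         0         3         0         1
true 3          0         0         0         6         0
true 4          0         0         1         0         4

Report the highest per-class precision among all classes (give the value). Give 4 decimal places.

1.0000

Per-class precision (TP/(TP+FP)):
  0: TP=3, FP=0+1+0+0=1 → 3/4 = 0.75000
  1: TP=3, FP=0+0+0+0=0 → 3/3 = 1.00000
  2: TP=3, FP=1+2+0+1=4 → 3/7 = 0.42857
  3: TP=6, FP=0+1+0+0=1 → 6/7 = 0.85714
  4: TP=4, FP=3+0+1+0=4 → 4/8 = 0.50000
Highest is class '1' with precision = 1.0000.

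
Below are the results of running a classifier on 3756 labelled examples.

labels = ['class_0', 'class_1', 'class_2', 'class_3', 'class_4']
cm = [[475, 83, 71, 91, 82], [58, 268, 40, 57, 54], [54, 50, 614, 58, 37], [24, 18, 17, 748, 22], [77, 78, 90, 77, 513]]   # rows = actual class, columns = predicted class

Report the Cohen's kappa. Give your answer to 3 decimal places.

0.618

Observed agreement pₒ = trace/N = 2618/3756 = 0.6970
Expected agreement pₑ = Σ (rowᵢ·colᵢ)/N² = (802·688 + 477·497 + 813·832 + 829·1031 + 835·708)/3756² = 0.2064
κ = (pₒ − pₑ)/(1 − pₑ) = (0.6970 − 0.2064)/(1 − 0.2064) = 0.618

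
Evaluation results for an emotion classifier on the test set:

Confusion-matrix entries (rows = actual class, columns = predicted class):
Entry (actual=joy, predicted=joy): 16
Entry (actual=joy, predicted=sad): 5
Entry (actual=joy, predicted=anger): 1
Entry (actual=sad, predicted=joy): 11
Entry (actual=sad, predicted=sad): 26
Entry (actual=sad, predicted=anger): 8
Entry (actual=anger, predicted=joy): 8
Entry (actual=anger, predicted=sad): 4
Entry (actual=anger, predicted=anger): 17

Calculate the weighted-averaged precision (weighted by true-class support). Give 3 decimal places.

Per-class precision (TP/(TP+FP)):
  joy: TP=16, FP=11+8=19 → 16/35 = 0.4571
  sad: TP=26, FP=5+4=9 → 26/35 = 0.7429
  anger: TP=17, FP=1+8=9 → 17/26 = 0.6538
Weighted-precision = Σ (supportᵢ/N)·precisionᵢ with N=96: (22/96)·0.4571 + (45/96)·0.7429 + (29/96)·0.6538 = 0.650

0.650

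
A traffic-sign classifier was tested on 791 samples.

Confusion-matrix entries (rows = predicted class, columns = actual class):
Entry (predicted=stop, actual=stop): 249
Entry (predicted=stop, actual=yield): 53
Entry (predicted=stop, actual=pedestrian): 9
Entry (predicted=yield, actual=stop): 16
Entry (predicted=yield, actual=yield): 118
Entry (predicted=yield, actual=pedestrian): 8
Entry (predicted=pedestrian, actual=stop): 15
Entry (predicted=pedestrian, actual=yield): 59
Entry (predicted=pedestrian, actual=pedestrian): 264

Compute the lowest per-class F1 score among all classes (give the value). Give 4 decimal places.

0.6344

Per-class F1 score (2·TP/(2·TP+FP+FN)):
  stop: TP=249, FP=53+9=62, FN=16+15=31 → 498/591 = 0.84264
  yield: TP=118, FP=16+8=24, FN=53+59=112 → 236/372 = 0.63441
  pedestrian: TP=264, FP=15+59=74, FN=9+8=17 → 528/619 = 0.85299
Lowest is class 'yield' with F1 score = 0.6344.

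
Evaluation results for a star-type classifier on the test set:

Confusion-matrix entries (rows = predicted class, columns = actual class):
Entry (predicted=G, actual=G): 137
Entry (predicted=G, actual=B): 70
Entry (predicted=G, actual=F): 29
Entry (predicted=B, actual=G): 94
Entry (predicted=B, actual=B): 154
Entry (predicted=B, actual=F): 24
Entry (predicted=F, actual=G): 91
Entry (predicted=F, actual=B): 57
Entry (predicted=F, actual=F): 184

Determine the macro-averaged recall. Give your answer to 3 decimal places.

Per-class recall (TP/(TP+FN)):
  G: TP=137, FN=94+91=185 → 137/322 = 0.4255
  B: TP=154, FN=70+57=127 → 154/281 = 0.5480
  F: TP=184, FN=29+24=53 → 184/237 = 0.7764
Macro-recall = mean = (0.4255 + 0.5480 + 0.7764) / 3 = 0.583

0.583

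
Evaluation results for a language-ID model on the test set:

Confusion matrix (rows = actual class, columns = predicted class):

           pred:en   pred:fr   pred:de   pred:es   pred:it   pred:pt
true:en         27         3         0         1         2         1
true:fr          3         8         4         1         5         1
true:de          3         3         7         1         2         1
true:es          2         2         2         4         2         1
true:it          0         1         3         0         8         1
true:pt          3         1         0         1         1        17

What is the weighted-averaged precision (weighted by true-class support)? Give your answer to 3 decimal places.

Per-class precision (TP/(TP+FP)):
  en: TP=27, FP=3+3+2+0+3=11 → 27/38 = 0.7105
  fr: TP=8, FP=3+3+2+1+1=10 → 8/18 = 0.4444
  de: TP=7, FP=0+4+2+3+0=9 → 7/16 = 0.4375
  es: TP=4, FP=1+1+1+0+1=4 → 4/8 = 0.5000
  it: TP=8, FP=2+5+2+2+1=12 → 8/20 = 0.4000
  pt: TP=17, FP=1+1+1+1+1=5 → 17/22 = 0.7727
Weighted-precision = Σ (supportᵢ/N)·precisionᵢ with N=122: (34/122)·0.7105 + (22/122)·0.4444 + (17/122)·0.4375 + (13/122)·0.5000 + (13/122)·0.4000 + (23/122)·0.7727 = 0.581

0.581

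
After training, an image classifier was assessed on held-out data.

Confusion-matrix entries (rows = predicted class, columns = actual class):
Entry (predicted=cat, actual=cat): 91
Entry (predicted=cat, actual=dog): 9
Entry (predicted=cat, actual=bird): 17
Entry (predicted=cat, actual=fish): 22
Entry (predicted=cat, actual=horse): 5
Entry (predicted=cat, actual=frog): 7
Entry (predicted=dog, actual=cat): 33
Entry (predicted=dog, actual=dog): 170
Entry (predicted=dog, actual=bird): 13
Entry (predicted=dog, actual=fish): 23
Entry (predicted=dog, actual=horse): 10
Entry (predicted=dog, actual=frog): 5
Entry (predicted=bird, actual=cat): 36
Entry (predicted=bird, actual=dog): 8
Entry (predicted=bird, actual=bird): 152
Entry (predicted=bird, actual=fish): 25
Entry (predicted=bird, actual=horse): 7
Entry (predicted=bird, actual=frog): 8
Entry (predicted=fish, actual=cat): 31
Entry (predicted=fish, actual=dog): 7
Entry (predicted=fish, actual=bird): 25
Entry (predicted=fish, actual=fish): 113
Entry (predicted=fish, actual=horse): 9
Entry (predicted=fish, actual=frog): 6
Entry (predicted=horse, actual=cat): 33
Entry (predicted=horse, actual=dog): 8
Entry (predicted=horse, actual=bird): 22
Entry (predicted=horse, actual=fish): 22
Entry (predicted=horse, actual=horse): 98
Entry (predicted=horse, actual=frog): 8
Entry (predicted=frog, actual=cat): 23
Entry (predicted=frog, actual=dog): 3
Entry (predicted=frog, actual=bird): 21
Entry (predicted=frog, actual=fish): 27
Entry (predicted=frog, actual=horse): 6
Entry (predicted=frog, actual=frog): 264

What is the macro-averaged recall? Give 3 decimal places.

0.651

Per-class recall (TP/(TP+FN)):
  cat: TP=91, FN=33+36+31+33+23=156 → 91/247 = 0.3684
  dog: TP=170, FN=9+8+7+8+3=35 → 170/205 = 0.8293
  bird: TP=152, FN=17+13+25+22+21=98 → 152/250 = 0.6080
  fish: TP=113, FN=22+23+25+22+27=119 → 113/232 = 0.4871
  horse: TP=98, FN=5+10+7+9+6=37 → 98/135 = 0.7259
  frog: TP=264, FN=7+5+8+6+8=34 → 264/298 = 0.8859
Macro-recall = mean = (0.3684 + 0.8293 + 0.6080 + 0.4871 + 0.7259 + 0.8859) / 6 = 0.651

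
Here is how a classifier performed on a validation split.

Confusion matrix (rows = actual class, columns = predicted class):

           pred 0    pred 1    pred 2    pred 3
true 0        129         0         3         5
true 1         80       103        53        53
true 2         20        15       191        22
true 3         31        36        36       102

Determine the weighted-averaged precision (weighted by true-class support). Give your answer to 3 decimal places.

0.618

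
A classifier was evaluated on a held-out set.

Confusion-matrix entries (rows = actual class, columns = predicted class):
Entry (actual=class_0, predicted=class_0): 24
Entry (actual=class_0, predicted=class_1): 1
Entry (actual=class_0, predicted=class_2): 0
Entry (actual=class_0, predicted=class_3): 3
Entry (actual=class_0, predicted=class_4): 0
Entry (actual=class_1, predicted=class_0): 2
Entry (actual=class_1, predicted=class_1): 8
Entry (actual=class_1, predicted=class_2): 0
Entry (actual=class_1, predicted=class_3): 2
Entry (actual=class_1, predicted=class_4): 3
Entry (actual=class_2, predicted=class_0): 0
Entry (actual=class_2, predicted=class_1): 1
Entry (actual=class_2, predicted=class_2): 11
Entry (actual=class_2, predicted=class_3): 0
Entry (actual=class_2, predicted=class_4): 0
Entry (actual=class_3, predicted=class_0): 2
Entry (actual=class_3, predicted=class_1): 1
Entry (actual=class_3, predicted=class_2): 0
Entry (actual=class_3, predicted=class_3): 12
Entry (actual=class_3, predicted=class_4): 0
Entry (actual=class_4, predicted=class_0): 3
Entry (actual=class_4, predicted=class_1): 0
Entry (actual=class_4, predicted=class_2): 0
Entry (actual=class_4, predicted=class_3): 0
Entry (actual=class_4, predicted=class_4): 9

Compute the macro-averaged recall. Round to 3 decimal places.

0.771

Per-class recall (TP/(TP+FN)):
  class_0: TP=24, FN=1+0+3+0=4 → 24/28 = 0.8571
  class_1: TP=8, FN=2+0+2+3=7 → 8/15 = 0.5333
  class_2: TP=11, FN=0+1+0+0=1 → 11/12 = 0.9167
  class_3: TP=12, FN=2+1+0+0=3 → 12/15 = 0.8000
  class_4: TP=9, FN=3+0+0+0=3 → 9/12 = 0.7500
Macro-recall = mean = (0.8571 + 0.5333 + 0.9167 + 0.8000 + 0.7500) / 5 = 0.771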